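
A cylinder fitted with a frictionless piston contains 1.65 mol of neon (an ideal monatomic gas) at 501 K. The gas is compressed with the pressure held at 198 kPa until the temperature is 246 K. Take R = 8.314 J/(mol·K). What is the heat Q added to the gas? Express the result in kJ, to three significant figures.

Q ≈ -8.75 kJ

Isobaric: W = nRΔT = (1.65)(8.314)(-255) = -3498 J.
ΔU = nCᵥΔT with Cᵥ = 3R/2: ΔU = (1.65)(12.47)(-255) = -5247 J.
Q = ΔU + W = -5247 − 3498 = -8745 J.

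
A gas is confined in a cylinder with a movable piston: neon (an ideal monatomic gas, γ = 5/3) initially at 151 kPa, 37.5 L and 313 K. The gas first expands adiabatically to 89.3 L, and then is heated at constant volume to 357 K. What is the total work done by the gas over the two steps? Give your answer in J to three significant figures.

W_total ≈ 3730 J

Step 1 (adiabatic): W = (P₁V₁ − P₂V₂)/(γ−1) = (5662 − 3175)/0.667 = 3731 J.
Step 2 (isochoric): W = 0 (constant volume).
W_total = 3731 + 0 = 3731 J.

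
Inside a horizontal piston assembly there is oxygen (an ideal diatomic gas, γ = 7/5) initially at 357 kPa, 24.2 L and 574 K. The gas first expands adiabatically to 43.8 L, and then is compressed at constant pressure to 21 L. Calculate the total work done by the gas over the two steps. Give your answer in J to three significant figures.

Step 1 (adiabatic): W = (P₁V₁ − P₂V₂)/(γ−1) = (8639 − 6814)/0.4 = 4563 J.
After step 1: P = 155.6 kPa, V = 43.8 L, T = 452.7 K.
Step 2 (isobaric): W = PΔV = (155.6 kPa)(21 − 43.8 L) = -3547 J.
W_total = 4563 − 3547 = 1016 J.

W_total ≈ 1020 J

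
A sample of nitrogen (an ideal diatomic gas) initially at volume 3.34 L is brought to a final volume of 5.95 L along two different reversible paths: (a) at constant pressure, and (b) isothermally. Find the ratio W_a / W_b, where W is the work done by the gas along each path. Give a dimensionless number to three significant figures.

Path (a) isobaric: W = P₁(V₂ − V₁) → W_a/(P₁V₁) = 0.7814.
Path (b) isothermal: W = P₁V₁ ln(V₂/V₁) → W_b/(P₁V₁) = 0.5774.
W_a / W_b = 0.7814 / 0.5774 = 1.353.

W_a / W_b ≈ 1.35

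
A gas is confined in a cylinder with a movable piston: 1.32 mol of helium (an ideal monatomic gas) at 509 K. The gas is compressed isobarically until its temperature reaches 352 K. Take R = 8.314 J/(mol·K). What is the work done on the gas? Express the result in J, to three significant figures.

Isobaric: W = P ΔV = nR ΔT.
W = (1.32)(8.314)(352 − 509) = -1723 J.
Work on gas = −W_by = 1723 J.

W ≈ 1720 J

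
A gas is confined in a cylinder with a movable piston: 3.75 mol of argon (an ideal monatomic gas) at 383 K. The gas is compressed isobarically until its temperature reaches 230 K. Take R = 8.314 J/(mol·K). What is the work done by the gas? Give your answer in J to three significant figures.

W ≈ -4770 J

Isobaric: W = P ΔV = nR ΔT.
W = (3.75)(8.314)(230 − 383) = -4770 J.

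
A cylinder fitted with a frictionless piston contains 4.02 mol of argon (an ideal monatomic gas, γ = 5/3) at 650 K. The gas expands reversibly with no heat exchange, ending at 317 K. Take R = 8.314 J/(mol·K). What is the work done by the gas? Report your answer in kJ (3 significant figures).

W ≈ 16.7 kJ

Adiabatic ⇒ Q = 0, so W_by = −ΔU = nCᵥ(T₁ − T₂).
Cᵥ = 3R/2 = 12.47 J/(mol·K).
W = (4.02)(12.47)(650 − 317) = 16694 J.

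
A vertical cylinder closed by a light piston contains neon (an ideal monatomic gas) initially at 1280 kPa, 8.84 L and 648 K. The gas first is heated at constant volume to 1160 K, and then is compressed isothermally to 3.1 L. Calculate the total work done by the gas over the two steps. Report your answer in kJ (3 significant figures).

W_total ≈ -21.2 kJ

Step 1 (isochoric): W = 0 (constant volume).
After step 1: P = 2291 kPa (V unchanged).
Step 2 (isothermal): W = P₁V₁ ln(V₂/V₁) = (20256) ln(3.1/8.84) = -21226 J.
W_total = 0 − 21226 = -21226 J.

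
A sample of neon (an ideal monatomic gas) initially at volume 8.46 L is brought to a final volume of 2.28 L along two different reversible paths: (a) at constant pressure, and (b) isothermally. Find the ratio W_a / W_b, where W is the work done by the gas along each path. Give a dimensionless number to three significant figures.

Path (a) isobaric: W = P₁(V₂ − V₁) → W_a/(P₁V₁) = -0.7305.
Path (b) isothermal: W = P₁V₁ ln(V₂/V₁) → W_b/(P₁V₁) = -1.311.
W_a / W_b = -0.7305 / -1.311 = 0.5571.

W_a / W_b ≈ 0.557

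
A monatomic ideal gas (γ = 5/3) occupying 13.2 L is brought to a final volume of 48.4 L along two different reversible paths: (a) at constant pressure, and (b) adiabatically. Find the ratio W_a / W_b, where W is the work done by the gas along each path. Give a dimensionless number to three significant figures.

W_a / W_b ≈ 3.07

Path (a) isobaric: W = P₁(V₂ − V₁) → W_a/(P₁V₁) = 2.667.
Path (b) adiabatic: W = P₁V₁(1 − (V₁/V₂)^(γ−1))/(γ−1) → W_b/(P₁V₁) = 0.8692.
W_a / W_b = 2.667 / 0.8692 = 3.068.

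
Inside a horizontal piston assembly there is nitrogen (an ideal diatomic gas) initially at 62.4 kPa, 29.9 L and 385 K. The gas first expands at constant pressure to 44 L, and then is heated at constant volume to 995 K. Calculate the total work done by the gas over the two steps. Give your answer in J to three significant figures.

W_total ≈ 880 J

Step 1 (isobaric): W = PΔV = (62.4 kPa)(44 − 29.9 L) = 879.8 J.
Step 2 (isochoric): W = 0 (constant volume).
W_total = 879.8 + 0 = 879.8 J.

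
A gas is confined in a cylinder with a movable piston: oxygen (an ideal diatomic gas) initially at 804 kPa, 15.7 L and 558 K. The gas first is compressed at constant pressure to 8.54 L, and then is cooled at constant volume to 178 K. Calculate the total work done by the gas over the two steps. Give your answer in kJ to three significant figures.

W_total ≈ -5.76 kJ

Step 1 (isobaric): W = PΔV = (804 kPa)(8.54 − 15.7 L) = -5757 J.
Step 2 (isochoric): W = 0 (constant volume).
W_total = -5757 + 0 = -5757 J.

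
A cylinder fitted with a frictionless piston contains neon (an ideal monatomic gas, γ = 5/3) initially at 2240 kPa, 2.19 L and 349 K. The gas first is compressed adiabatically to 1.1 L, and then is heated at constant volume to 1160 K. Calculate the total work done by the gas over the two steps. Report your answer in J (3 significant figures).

Step 1 (adiabatic): W = (P₁V₁ − P₂V₂)/(γ−1) = (4906 − 7764)/0.667 = -4287 J.
Step 2 (isochoric): W = 0 (constant volume).
W_total = -4287 + 0 = -4287 J.

W_total ≈ -4290 J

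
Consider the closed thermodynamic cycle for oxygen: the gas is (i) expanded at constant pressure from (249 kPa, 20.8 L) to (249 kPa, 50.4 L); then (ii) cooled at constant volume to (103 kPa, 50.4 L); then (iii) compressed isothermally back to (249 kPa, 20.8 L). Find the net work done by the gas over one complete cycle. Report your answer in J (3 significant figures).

W_net ≈ 2780 J

Leg (i): W = PΔV = (249)(50.4 − 20.8) = 7370 J.
Leg (ii): W = 0.
Leg (iii): W = PᵢVᵢ ln(V_f/Vᵢ) = (5191) ln(20.8/50.4) = -4594 J.
W_net = 7370 − 4594 = 2776 J.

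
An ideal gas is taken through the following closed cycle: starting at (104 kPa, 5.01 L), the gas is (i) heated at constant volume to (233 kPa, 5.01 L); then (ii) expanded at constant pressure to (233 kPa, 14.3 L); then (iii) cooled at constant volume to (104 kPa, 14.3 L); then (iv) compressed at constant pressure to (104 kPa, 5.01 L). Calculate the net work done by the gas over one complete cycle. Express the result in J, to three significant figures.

Constant-volume legs do no work.
W(ii) = (233)(14.3 − 5.01) = 2165 J; W(iv) = (104)(5.01 − 14.3) = -966.2 J.
W_net = 2165 − 966.2 = 1198 J (the clockwise enclosed area).

W_net ≈ 1200 J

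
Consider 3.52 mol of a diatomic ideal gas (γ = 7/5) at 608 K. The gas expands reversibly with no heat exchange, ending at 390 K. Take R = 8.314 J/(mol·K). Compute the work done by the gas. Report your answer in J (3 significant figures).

Adiabatic ⇒ Q = 0, so W_by = −ΔU = nCᵥ(T₁ − T₂).
Cᵥ = 5R/2 = 20.79 J/(mol·K).
W = (3.52)(20.79)(608 − 390) = 15950 J.

W ≈ 15900 J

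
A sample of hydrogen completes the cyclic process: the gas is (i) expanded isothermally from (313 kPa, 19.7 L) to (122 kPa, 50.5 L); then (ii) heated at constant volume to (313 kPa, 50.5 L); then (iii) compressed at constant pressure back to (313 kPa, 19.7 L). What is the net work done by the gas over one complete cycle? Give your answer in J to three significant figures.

Leg (i): W = PᵢVᵢ ln(V_f/Vᵢ) = (6166) ln(50.5/19.7) = 5804 J.
Leg (ii): W = 0.
Leg (iii): W = PΔV = (313)(19.7 − 50.5) = -9640 J.
W_net = 5804 − 9640 = -3836 J.

W_net ≈ -3840 J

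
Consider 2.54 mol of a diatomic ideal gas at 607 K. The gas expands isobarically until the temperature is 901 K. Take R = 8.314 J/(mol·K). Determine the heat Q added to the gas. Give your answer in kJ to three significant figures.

Isobaric: W = nRΔT = (2.54)(8.314)(294) = 6209 J.
ΔU = nCᵥΔT with Cᵥ = 5R/2: ΔU = (2.54)(20.79)(294) = 15521 J.
Q = ΔU + W = 15521 + 6209 = 21730 J.

Q ≈ 21.7 kJ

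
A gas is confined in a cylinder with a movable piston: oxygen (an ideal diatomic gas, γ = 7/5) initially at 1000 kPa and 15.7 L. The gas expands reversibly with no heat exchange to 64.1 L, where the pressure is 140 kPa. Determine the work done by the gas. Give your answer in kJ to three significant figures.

W ≈ 16.8 kJ

Adiabatic: W = (P₁V₁ − P₂V₂)/(γ − 1) with γ = 7/5.
P₁V₁ = 15700 J, P₂V₂ = 8974 J.
W = (15700 − 8974) / 0.4 = 16815 J.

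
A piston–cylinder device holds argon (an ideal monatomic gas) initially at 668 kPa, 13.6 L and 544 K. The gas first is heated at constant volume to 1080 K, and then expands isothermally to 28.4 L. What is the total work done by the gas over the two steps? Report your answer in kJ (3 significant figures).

W_total ≈ 13.3 kJ

Step 1 (isochoric): W = 0 (constant volume).
After step 1: P = 1326 kPa (V unchanged).
Step 2 (isothermal): W = P₁V₁ ln(V₂/V₁) = (18036) ln(28.4/13.6) = 13280 J.
W_total = 0 + 13280 = 13280 J.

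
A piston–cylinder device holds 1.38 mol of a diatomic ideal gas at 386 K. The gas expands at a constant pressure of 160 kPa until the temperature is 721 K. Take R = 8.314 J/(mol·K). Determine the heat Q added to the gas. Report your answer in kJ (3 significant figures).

Q ≈ 13.5 kJ

Isobaric: W = nRΔT = (1.38)(8.314)(335) = 3844 J.
ΔU = nCᵥΔT with Cᵥ = 5R/2: ΔU = (1.38)(20.79)(335) = 9609 J.
Q = ΔU + W = 9609 + 3844 = 13452 J.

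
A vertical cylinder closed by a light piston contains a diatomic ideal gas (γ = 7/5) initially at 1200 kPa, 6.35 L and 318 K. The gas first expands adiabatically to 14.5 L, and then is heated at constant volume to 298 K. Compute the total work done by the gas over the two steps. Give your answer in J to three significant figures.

Step 1 (adiabatic): W = (P₁V₁ − P₂V₂)/(γ−1) = (7620 − 5477)/0.4 = 5358 J.
Step 2 (isochoric): W = 0 (constant volume).
W_total = 5358 + 0 = 5358 J.

W_total ≈ 5360 J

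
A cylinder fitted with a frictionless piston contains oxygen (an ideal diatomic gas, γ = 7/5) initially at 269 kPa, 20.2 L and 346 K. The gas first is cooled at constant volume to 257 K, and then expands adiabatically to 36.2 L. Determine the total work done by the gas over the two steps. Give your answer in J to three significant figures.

W_total ≈ 2100 J

Step 1 (isochoric): W = 0 (constant volume).
After step 1: P = 199.8 kPa (V unchanged).
Step 2 (adiabatic): W = (P₁V₁ − P₂V₂)/(γ−1) = (4036 − 3196)/0.4 = 2100 J.
W_total = 0 + 2100 = 2100 J.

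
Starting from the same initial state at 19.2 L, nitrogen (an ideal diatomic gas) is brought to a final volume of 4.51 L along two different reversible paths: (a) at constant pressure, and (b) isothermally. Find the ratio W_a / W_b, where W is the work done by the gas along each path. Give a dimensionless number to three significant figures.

Path (a) isobaric: W = P₁(V₂ − V₁) → W_a/(P₁V₁) = -0.7651.
Path (b) isothermal: W = P₁V₁ ln(V₂/V₁) → W_b/(P₁V₁) = -1.449.
W_a / W_b = -0.7651 / -1.449 = 0.5282.

W_a / W_b ≈ 0.528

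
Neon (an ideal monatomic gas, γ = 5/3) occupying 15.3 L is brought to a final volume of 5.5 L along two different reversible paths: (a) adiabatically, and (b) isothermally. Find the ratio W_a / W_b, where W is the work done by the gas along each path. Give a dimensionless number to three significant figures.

W_a / W_b ≈ 1.43

Path (a) adiabatic: W = P₁V₁(1 − (V₁/V₂)^(γ−1))/(γ−1) → W_a/(P₁V₁) = -1.467.
Path (b) isothermal: W = P₁V₁ ln(V₂/V₁) → W_b/(P₁V₁) = -1.023.
W_a / W_b = -1.467 / -1.023 = 1.434.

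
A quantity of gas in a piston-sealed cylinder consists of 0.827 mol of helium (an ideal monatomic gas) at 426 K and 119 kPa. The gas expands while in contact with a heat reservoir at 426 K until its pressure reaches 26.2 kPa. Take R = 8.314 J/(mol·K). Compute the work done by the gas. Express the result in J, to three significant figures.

W ≈ 4430 J

Isothermal process: W = nRT ln(V₂/V₁) = nRT ln(P₁/P₂).
W = (0.827)(8.314)(426) × ln(119/26.2)
  = 2929 × ln(4.542) = 2929 × 1.513
W_by_gas = 4433 J.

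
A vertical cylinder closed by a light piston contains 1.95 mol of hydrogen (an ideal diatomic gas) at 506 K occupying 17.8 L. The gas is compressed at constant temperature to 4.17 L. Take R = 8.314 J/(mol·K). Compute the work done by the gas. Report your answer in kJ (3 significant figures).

W ≈ -11.9 kJ

Isothermal: W = nRT ln(V₂/V₁).
W = (1.95)(8.314)(506) × ln(4.17/17.8)
  = 8203 × -1.451
W_by_gas = -11905 J.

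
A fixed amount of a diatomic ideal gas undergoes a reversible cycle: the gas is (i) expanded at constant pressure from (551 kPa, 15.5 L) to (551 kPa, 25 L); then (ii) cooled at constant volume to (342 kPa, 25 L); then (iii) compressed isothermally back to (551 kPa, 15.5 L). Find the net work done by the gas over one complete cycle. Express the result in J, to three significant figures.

W_net ≈ 1150 J

Leg (i): W = PΔV = (551)(25 − 15.5) = 5234 J.
Leg (ii): W = 0.
Leg (iii): W = PᵢVᵢ ln(V_f/Vᵢ) = (8550) ln(15.5/25) = -4087 J.
W_net = 5234 − 4087 = 1147 J.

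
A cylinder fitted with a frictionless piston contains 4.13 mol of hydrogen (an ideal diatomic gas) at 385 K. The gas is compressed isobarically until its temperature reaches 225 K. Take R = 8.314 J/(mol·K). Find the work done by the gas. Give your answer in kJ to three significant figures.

W ≈ -5.49 kJ

Isobaric: W = P ΔV = nR ΔT.
W = (4.13)(8.314)(225 − 385) = -5494 J.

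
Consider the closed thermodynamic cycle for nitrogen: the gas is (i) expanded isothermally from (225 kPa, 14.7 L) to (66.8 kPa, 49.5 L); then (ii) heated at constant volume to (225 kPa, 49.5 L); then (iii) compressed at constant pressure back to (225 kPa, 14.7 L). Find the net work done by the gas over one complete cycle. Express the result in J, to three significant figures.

Leg (i): W = PᵢVᵢ ln(V_f/Vᵢ) = (3308) ln(49.5/14.7) = 4016 J.
Leg (ii): W = 0.
Leg (iii): W = PΔV = (225)(14.7 − 49.5) = -7830 J.
W_net = 4016 − 7830 = -3814 J.

W_net ≈ -3810 J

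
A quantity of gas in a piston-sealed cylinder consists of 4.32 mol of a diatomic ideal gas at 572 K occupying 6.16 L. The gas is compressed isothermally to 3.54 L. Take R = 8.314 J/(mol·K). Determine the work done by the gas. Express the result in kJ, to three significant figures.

W ≈ -11.4 kJ

Isothermal: W = nRT ln(V₂/V₁).
W = (4.32)(8.314)(572) × ln(3.54/6.16)
  = 20544 × -0.554
W_by_gas = -11380 J.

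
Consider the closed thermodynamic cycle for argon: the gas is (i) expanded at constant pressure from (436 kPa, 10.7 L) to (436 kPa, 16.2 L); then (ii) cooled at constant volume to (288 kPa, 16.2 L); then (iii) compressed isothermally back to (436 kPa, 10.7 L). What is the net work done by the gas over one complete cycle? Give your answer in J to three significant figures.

Leg (i): W = PΔV = (436)(16.2 − 10.7) = 2398 J.
Leg (ii): W = 0.
Leg (iii): W = PᵢVᵢ ln(V_f/Vᵢ) = (4666) ln(10.7/16.2) = -1935 J.
W_net = 2398 − 1935 = 462.9 J.

W_net ≈ 463 J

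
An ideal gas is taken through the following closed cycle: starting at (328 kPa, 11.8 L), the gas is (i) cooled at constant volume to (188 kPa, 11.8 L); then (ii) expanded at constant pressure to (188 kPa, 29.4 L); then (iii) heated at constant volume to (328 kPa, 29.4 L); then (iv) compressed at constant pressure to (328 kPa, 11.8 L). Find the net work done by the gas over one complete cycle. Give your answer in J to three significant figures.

W_net ≈ -2460 J

Constant-volume legs do no work.
W(ii) = (188)(29.4 − 11.8) = 3309 J; W(iv) = (328)(11.8 − 29.4) = -5773 J.
W_net = 3309 − 5773 = -2464 J (the counter-clockwise enclosed area).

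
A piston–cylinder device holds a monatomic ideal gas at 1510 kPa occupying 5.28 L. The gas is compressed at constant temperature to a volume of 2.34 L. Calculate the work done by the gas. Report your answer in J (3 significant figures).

W ≈ -6490 J

Isothermal: W = nRT ln(V₂/V₁) = P₁V₁ ln(V₂/V₁).
P₁V₁ = (1510 kPa)(5.28 L) = 7973 J.
W = 7973 × ln(2.34/5.28) = 7973 × -0.8138
W_by_gas = -6488 J.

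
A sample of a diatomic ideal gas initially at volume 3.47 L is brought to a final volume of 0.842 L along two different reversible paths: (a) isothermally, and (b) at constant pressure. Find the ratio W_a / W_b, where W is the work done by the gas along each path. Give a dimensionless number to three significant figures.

W_a / W_b ≈ 1.87

Path (a) isothermal: W = P₁V₁ ln(V₂/V₁) → W_a/(P₁V₁) = -1.416.
Path (b) isobaric: W = P₁(V₂ − V₁) → W_b/(P₁V₁) = -0.7573.
W_a / W_b = -1.416 / -0.7573 = 1.87.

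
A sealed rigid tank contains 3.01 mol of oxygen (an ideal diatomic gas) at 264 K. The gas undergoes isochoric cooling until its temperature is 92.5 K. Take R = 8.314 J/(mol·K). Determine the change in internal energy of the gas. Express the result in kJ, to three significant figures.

ΔU ≈ -10.7 kJ

Constant volume ⇒ W = 0, so Q = ΔU = nCᵥΔT with Cᵥ = 5R/2 = 20.79 J/(mol·K).
ΔU = (3.01)(20.79)(92.5 − 264) = -10730 J.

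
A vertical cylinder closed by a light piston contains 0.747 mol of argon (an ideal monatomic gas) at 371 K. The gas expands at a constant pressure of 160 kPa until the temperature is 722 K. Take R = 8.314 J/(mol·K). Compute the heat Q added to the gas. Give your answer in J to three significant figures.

Q ≈ 5450 J

Isobaric: W = nRΔT = (0.747)(8.314)(351) = 2180 J.
ΔU = nCᵥΔT with Cᵥ = 3R/2: ΔU = (0.747)(12.47)(351) = 3270 J.
Q = ΔU + W = 3270 + 2180 = 5450 J.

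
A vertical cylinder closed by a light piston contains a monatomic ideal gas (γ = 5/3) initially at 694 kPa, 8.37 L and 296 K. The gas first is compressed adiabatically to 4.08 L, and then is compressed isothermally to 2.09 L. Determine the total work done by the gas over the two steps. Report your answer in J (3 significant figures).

Step 1 (adiabatic): W = (P₁V₁ − P₂V₂)/(γ−1) = (5809 − 9378)/0.667 = -5354 J.
After step 1: P = 2299 kPa, V = 4.08 L, T = 477.9 K.
Step 2 (isothermal): W = P₁V₁ ln(V₂/V₁) = (9378) ln(2.09/4.08) = -6274 J.
W_total = -5354 − 6274 = -11628 J.

W_total ≈ -11600 J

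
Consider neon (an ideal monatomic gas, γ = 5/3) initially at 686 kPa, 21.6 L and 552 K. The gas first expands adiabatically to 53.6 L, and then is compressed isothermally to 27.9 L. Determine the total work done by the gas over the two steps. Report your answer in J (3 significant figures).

W_total ≈ 4820 J

Step 1 (adiabatic): W = (P₁V₁ − P₂V₂)/(γ−1) = (14818 − 8084)/0.667 = 10100 J.
After step 1: P = 150.8 kPa, V = 53.6 L, T = 301.2 K.
Step 2 (isothermal): W = P₁V₁ ln(V₂/V₁) = (8084) ln(27.9/53.6) = -5278 J.
W_total = 10100 − 5278 = 4822 J.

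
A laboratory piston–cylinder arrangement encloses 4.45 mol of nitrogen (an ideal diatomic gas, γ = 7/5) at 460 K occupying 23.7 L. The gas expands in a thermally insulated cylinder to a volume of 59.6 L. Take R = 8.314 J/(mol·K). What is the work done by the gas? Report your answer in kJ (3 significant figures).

W ≈ 13.1 kJ

Adiabatic: TV^(γ−1) = const with γ = 7/5.
T₂ = T₁ (V₁/V₂)^(γ−1) = 460 × (23.7/59.6)^0.4 = 460 × 0.6915 = 318.1 K.
W_by = nCᵥ(T₁ − T₂) = (4.45)(20.79)(460 − 318.1) = 13125 J.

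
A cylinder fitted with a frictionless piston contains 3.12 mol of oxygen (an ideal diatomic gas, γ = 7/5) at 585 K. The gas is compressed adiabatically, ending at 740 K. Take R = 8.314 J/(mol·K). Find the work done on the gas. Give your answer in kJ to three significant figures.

W ≈ 10.1 kJ

Adiabatic ⇒ Q = 0, so W_by = −ΔU = nCᵥ(T₁ − T₂).
Cᵥ = 5R/2 = 20.79 J/(mol·K).
W = (3.12)(20.79)(585 − 740) = -10052 J.
Work on gas = −W_by = 10052 J.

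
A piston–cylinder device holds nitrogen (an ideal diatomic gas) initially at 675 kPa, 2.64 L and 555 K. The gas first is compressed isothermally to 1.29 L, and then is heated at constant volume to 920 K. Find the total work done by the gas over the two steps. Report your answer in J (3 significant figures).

W_total ≈ -1280 J

Step 1 (isothermal): W = P₁V₁ ln(V₂/V₁) = (1782) ln(1.29/2.64) = -1276 J.
Step 2 (isochoric): W = 0 (constant volume).
W_total = -1276 + 0 = -1276 J.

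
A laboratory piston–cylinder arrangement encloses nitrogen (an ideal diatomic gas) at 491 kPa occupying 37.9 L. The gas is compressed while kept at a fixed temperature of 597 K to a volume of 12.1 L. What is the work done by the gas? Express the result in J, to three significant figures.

Isothermal: W = nRT ln(V₂/V₁) = P₁V₁ ln(V₂/V₁).
P₁V₁ = (491 kPa)(37.9 L) = 18609 J.
W = 18609 × ln(12.1/37.9) = 18609 × -1.142
W_by_gas = -21247 J.

W ≈ -21200 J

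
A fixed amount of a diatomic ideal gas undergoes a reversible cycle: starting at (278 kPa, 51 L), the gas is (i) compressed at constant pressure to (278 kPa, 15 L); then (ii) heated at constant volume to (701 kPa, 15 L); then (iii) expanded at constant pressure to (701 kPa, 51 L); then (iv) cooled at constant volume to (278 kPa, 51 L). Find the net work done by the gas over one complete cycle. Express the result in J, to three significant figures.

Constant-volume legs do no work.
W(i) = (278)(15 − 51) = -10008 J; W(iii) = (701)(51 − 15) = 25236 J.
W_net = -10008 + 25236 = 15228 J (the clockwise enclosed area).

W_net ≈ 15200 J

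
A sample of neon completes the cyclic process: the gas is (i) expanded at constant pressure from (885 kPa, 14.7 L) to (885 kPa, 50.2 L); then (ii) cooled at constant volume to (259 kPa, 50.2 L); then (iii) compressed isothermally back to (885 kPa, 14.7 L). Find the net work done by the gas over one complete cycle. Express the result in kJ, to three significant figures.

Leg (i): W = PΔV = (885)(50.2 − 14.7) = 31418 J.
Leg (ii): W = 0.
Leg (iii): W = PᵢVᵢ ln(V_f/Vᵢ) = (13002) ln(14.7/50.2) = -15968 J.
W_net = 31418 − 15968 = 15449 J.

W_net ≈ 15.4 kJ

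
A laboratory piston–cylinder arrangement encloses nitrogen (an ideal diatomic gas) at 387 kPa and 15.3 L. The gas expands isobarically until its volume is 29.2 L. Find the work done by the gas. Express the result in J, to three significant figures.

W ≈ 5380 J

Isobaric: W = P ΔV.
W = (387 kPa)(29.2 − 15.3 L) = (387)(13.9) = 5379 J.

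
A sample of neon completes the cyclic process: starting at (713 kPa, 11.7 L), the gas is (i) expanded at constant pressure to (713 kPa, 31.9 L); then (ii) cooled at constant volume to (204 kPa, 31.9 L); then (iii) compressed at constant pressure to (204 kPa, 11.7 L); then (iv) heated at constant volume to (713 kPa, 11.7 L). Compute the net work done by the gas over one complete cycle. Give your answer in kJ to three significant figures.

W_net ≈ 10.3 kJ

Constant-volume legs do no work.
W(i) = (713)(31.9 − 11.7) = 14403 J; W(iii) = (204)(11.7 − 31.9) = -4121 J.
W_net = 14403 − 4121 = 10282 J (the clockwise enclosed area).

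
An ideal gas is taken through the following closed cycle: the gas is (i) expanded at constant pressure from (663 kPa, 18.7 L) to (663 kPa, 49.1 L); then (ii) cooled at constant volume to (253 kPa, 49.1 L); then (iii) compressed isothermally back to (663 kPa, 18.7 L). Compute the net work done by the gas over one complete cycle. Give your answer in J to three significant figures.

W_net ≈ 8160 J

Leg (i): W = PΔV = (663)(49.1 − 18.7) = 20155 J.
Leg (ii): W = 0.
Leg (iii): W = PᵢVᵢ ln(V_f/Vᵢ) = (12422) ln(18.7/49.1) = -11992 J.
W_net = 20155 − 11992 = 8164 J.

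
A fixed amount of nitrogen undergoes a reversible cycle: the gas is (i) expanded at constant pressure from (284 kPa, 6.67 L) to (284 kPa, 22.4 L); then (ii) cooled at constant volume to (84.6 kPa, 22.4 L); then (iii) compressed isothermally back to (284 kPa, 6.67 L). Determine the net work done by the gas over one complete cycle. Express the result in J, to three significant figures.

W_net ≈ 2170 J

Leg (i): W = PΔV = (284)(22.4 − 6.67) = 4467 J.
Leg (ii): W = 0.
Leg (iii): W = PᵢVᵢ ln(V_f/Vᵢ) = (1895) ln(6.67/22.4) = -2296 J.
W_net = 4467 − 2296 = 2172 J.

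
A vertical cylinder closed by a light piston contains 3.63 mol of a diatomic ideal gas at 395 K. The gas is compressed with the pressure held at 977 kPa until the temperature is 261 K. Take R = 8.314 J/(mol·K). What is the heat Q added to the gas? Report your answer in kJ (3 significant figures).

Isobaric: W = nRΔT = (3.63)(8.314)(-134) = -4044 J.
ΔU = nCᵥΔT with Cᵥ = 5R/2: ΔU = (3.63)(20.79)(-134) = -10110 J.
Q = ΔU + W = -10110 − 4044 = -14154 J.

Q ≈ -14.2 kJ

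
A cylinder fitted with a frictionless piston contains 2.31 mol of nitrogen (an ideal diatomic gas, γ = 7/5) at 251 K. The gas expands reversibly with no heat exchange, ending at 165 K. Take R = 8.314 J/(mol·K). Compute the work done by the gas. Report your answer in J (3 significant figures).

Adiabatic ⇒ Q = 0, so W_by = −ΔU = nCᵥ(T₁ − T₂).
Cᵥ = 5R/2 = 20.79 J/(mol·K).
W = (2.31)(20.79)(251 − 165) = 4129 J.

W ≈ 4130 J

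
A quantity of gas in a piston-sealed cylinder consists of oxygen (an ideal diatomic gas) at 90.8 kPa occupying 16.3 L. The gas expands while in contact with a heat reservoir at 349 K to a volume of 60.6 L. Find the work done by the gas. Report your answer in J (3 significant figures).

W ≈ 1940 J

Isothermal: W = nRT ln(V₂/V₁) = P₁V₁ ln(V₂/V₁).
P₁V₁ = (90.8 kPa)(16.3 L) = 1480 J.
W = 1480 × ln(60.6/16.3) = 1480 × 1.313
W_by_gas = 1943 J.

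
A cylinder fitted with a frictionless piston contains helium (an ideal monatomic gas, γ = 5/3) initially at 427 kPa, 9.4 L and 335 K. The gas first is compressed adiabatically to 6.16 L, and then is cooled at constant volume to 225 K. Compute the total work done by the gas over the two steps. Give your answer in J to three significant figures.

W_total ≈ -1960 J

Step 1 (adiabatic): W = (P₁V₁ − P₂V₂)/(γ−1) = (4014 − 5320)/0.667 = -1959 J.
Step 2 (isochoric): W = 0 (constant volume).
W_total = -1959 + 0 = -1959 J.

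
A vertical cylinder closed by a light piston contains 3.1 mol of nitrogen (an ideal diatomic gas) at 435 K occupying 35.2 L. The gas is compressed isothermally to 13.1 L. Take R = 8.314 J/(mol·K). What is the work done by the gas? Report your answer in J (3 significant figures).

Isothermal: W = nRT ln(V₂/V₁).
W = (3.1)(8.314)(435) × ln(13.1/35.2)
  = 11211 × -0.9884
W_by_gas = -11082 J.

W ≈ -11100 J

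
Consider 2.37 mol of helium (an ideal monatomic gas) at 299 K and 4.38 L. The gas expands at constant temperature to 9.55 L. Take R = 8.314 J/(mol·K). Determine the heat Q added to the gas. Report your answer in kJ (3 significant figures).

Q ≈ 4.59 kJ

Isothermal ⇒ ΔU = 0, so Q = W = nRT ln(V₂/V₁).
Q = (2.37)(8.314)(299) ln(9.55/4.38) = 5892 × 0.7795 = 4592 J.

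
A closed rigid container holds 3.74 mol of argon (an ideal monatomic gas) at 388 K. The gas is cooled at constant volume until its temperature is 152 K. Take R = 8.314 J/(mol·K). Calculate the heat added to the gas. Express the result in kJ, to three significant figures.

Q ≈ -11.0 kJ

Constant volume ⇒ W = 0, so Q = ΔU = nCᵥΔT with Cᵥ = 3R/2 = 12.47 J/(mol·K).
ΔU = (3.74)(12.47)(152 − 388) = -11007 J.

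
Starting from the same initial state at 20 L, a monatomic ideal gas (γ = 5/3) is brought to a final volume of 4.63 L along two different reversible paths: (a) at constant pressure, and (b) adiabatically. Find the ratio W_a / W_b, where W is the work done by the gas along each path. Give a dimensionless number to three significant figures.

Path (a) isobaric: W = P₁(V₂ − V₁) → W_a/(P₁V₁) = -0.7685.
Path (b) adiabatic: W = P₁V₁(1 − (V₁/V₂)^(γ−1))/(γ−1) → W_b/(P₁V₁) = -2.479.
W_a / W_b = -0.7685 / -2.479 = 0.3101.

W_a / W_b ≈ 0.310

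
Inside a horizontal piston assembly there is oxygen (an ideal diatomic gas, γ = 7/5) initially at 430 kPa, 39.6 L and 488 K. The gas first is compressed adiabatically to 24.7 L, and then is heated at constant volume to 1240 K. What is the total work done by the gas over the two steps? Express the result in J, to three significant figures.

Step 1 (adiabatic): W = (P₁V₁ − P₂V₂)/(γ−1) = (17028 − 20567)/0.4 = -8847 J.
Step 2 (isochoric): W = 0 (constant volume).
W_total = -8847 + 0 = -8847 J.

W_total ≈ -8850 J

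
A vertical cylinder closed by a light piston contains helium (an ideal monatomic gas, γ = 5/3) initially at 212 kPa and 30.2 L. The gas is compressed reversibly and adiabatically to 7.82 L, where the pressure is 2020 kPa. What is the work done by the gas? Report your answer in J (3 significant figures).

Adiabatic: W = (P₁V₁ − P₂V₂)/(γ − 1) with γ = 5/3.
P₁V₁ = 6402 J, P₂V₂ = 15796 J.
W = (6402 − 15796) / 0.6667 = -14091 J.

W ≈ -14100 J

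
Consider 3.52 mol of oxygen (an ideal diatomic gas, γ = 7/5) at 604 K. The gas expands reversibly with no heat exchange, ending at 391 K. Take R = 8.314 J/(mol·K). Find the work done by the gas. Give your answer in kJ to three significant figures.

W ≈ 15.6 kJ

Adiabatic ⇒ Q = 0, so W_by = −ΔU = nCᵥ(T₁ − T₂).
Cᵥ = 5R/2 = 20.79 J/(mol·K).
W = (3.52)(20.79)(604 − 391) = 15584 J.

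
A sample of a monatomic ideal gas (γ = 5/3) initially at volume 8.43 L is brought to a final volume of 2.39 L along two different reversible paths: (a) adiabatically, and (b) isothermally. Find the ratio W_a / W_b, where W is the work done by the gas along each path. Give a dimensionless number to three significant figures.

W_a / W_b ≈ 1.57

Path (a) adiabatic: W = P₁V₁(1 − (V₁/V₂)^(γ−1))/(γ−1) → W_a/(P₁V₁) = -1.976.
Path (b) isothermal: W = P₁V₁ ln(V₂/V₁) → W_b/(P₁V₁) = -1.261.
W_a / W_b = -1.976 / -1.261 = 1.567.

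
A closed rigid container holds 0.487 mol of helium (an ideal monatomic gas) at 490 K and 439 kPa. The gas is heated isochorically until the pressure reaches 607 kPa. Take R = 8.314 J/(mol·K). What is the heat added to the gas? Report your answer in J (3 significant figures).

Constant volume ⇒ W = 0, so Q = ΔU = nCᵥΔT with Cᵥ = 3R/2 = 12.47 J/(mol·K).
At constant V, T₂/T₁ = P₂/P₁ ⇒ ΔT = T₁(P₂/P₁ − 1) = 490·(607/439 − 1) = 187.5 K.
ΔU = (0.487)(12.47)(187.5) = 1139 J.

Q ≈ 1140 J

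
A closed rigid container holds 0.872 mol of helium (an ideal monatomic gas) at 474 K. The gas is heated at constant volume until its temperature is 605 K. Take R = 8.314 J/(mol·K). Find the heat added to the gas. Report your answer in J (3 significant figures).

Q ≈ 1420 J

Constant volume ⇒ W = 0, so Q = ΔU = nCᵥΔT with Cᵥ = 3R/2 = 12.47 J/(mol·K).
ΔU = (0.872)(12.47)(605 − 474) = 1425 J.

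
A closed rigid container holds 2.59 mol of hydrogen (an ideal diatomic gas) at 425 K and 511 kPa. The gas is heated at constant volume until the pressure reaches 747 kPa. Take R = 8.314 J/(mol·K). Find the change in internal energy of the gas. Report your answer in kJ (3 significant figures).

Constant volume ⇒ W = 0, so Q = ΔU = nCᵥΔT with Cᵥ = 5R/2 = 20.79 J/(mol·K).
At constant V, T₂/T₁ = P₂/P₁ ⇒ ΔT = T₁(P₂/P₁ − 1) = 425·(747/511 − 1) = 196.3 K.
ΔU = (2.59)(20.79)(196.3) = 10566 J.

ΔU ≈ 10.6 kJ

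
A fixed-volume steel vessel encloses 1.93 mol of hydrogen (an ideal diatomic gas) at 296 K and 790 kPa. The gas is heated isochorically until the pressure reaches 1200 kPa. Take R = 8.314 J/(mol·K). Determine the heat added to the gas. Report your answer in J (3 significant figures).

Constant volume ⇒ W = 0, so Q = ΔU = nCᵥΔT with Cᵥ = 5R/2 = 20.79 J/(mol·K).
At constant V, T₂/T₁ = P₂/P₁ ⇒ ΔT = T₁(P₂/P₁ − 1) = 296·(1200/790 − 1) = 153.6 K.
ΔU = (1.93)(20.79)(153.6) = 6162 J.

Q ≈ 6160 J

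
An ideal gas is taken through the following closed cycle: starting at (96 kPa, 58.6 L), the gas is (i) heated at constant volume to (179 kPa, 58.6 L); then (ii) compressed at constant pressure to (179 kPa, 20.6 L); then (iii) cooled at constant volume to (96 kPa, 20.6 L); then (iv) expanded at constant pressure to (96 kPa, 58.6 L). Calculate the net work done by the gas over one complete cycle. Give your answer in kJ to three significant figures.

Constant-volume legs do no work.
W(ii) = (179)(20.6 − 58.6) = -6802 J; W(iv) = (96)(58.6 − 20.6) = 3648 J.
W_net = -6802 + 3648 = -3154 J (the counter-clockwise enclosed area).

W_net ≈ -3.15 kJ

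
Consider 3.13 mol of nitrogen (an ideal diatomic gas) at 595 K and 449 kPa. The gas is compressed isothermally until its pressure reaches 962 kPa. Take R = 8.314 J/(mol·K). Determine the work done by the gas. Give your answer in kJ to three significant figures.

W ≈ -11.8 kJ

Isothermal process: W = nRT ln(V₂/V₁) = nRT ln(P₁/P₂).
W = (3.13)(8.314)(595) × ln(449/962)
  = 15484 × ln(0.4667) = 15484 × -0.762
W_by_gas = -11798 J.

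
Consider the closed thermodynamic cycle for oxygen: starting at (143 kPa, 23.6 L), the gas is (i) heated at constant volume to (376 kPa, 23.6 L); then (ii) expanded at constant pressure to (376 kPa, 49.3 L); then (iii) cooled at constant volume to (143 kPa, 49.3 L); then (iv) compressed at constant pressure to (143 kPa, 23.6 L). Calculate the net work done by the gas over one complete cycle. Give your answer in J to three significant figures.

W_net ≈ 5990 J

Constant-volume legs do no work.
W(ii) = (376)(49.3 − 23.6) = 9663 J; W(iv) = (143)(23.6 − 49.3) = -3675 J.
W_net = 9663 − 3675 = 5988 J (the clockwise enclosed area).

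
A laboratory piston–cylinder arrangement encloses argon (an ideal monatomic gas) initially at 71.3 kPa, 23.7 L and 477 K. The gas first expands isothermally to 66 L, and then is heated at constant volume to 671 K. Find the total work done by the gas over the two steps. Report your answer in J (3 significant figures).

Step 1 (isothermal): W = P₁V₁ ln(V₂/V₁) = (1690) ln(66/23.7) = 1731 J.
Step 2 (isochoric): W = 0 (constant volume).
W_total = 1731 + 0 = 1731 J.

W_total ≈ 1730 J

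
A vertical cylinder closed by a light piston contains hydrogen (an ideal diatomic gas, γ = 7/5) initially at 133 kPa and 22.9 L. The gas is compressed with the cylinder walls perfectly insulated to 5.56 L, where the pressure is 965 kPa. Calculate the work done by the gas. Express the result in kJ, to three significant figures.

Adiabatic: W = (P₁V₁ − P₂V₂)/(γ − 1) with γ = 7/5.
P₁V₁ = 3046 J, P₂V₂ = 5365 J.
W = (3046 − 5365) / 0.4 = -5799 J.

W ≈ -5.80 kJ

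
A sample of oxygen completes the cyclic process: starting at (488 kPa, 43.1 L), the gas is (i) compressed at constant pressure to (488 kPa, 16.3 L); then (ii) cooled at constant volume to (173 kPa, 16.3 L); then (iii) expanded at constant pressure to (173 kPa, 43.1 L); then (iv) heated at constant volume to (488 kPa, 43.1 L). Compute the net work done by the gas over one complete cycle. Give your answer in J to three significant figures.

W_net ≈ -8440 J

Constant-volume legs do no work.
W(i) = (488)(16.3 − 43.1) = -13078 J; W(iii) = (173)(43.1 − 16.3) = 4636 J.
W_net = -13078 + 4636 = -8442 J (the counter-clockwise enclosed area).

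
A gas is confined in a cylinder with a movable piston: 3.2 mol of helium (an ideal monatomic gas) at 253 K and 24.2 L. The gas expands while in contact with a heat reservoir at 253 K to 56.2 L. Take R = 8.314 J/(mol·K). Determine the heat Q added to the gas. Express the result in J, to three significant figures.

Q ≈ 5670 J

Isothermal ⇒ ΔU = 0, so Q = W = nRT ln(V₂/V₁).
Q = (3.2)(8.314)(253) ln(56.2/24.2) = 6731 × 0.8426 = 5671 J.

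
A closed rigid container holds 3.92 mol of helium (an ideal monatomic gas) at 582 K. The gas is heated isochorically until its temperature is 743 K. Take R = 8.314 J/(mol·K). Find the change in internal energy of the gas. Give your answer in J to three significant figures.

ΔU ≈ 7870 J

Constant volume ⇒ W = 0, so Q = ΔU = nCᵥΔT with Cᵥ = 3R/2 = 12.47 J/(mol·K).
ΔU = (3.92)(12.47)(743 − 582) = 7871 J.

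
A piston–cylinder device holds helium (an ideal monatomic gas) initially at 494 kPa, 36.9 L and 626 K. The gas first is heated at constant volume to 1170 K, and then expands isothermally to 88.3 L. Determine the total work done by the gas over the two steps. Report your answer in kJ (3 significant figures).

W_total ≈ 29.7 kJ

Step 1 (isochoric): W = 0 (constant volume).
After step 1: P = 923.3 kPa (V unchanged).
Step 2 (isothermal): W = P₁V₁ ln(V₂/V₁) = (34069) ln(88.3/36.9) = 29727 J.
W_total = 0 + 29727 = 29727 J.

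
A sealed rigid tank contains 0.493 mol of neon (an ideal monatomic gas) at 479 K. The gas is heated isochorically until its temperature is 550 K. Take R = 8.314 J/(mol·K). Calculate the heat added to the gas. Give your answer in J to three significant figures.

Constant volume ⇒ W = 0, so Q = ΔU = nCᵥΔT with Cᵥ = 3R/2 = 12.47 J/(mol·K).
ΔU = (0.493)(12.47)(550 − 479) = 436.5 J.

Q ≈ 437 J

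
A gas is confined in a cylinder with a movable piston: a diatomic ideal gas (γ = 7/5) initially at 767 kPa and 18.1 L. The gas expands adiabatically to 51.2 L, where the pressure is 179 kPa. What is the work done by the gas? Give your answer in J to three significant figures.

W ≈ 11800 J

Adiabatic: W = (P₁V₁ − P₂V₂)/(γ − 1) with γ = 7/5.
P₁V₁ = 13883 J, P₂V₂ = 9165 J.
W = (13883 − 9165) / 0.4 = 11795 J.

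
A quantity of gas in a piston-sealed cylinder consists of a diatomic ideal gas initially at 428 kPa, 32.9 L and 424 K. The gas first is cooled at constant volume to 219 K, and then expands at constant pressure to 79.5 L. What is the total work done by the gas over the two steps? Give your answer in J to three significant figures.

W_total ≈ 10300 J

Step 1 (isochoric): W = 0 (constant volume).
After step 1: P = 221.1 kPa (V unchanged).
Step 2 (isobaric): W = PΔV = (221.1 kPa)(79.5 − 32.9 L) = 10302 J.
W_total = 0 + 10302 = 10302 J.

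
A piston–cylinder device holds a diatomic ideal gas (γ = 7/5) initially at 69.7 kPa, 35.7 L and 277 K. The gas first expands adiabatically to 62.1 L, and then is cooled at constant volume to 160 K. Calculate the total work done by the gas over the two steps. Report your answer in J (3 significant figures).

W_total ≈ 1240 J

Step 1 (adiabatic): W = (P₁V₁ − P₂V₂)/(γ−1) = (2488 − 1994)/0.4 = 1236 J.
Step 2 (isochoric): W = 0 (constant volume).
W_total = 1236 + 0 = 1236 J.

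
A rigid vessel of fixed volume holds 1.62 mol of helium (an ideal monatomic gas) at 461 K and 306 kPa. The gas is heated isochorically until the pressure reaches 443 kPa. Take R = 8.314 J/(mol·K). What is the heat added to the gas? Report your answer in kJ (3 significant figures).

Q ≈ 4.17 kJ

Constant volume ⇒ W = 0, so Q = ΔU = nCᵥΔT with Cᵥ = 3R/2 = 12.47 J/(mol·K).
At constant V, T₂/T₁ = P₂/P₁ ⇒ ΔT = T₁(P₂/P₁ − 1) = 461·(443/306 − 1) = 206.4 K.
ΔU = (1.62)(12.47)(206.4) = 4170 J.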